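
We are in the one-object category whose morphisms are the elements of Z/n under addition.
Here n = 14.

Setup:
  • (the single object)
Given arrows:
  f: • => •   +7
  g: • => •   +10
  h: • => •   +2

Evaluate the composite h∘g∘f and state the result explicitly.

  0 +7≡7 +10≡3 +2≡5  (mod 14)
⟦path⟧: +5

Answer: +5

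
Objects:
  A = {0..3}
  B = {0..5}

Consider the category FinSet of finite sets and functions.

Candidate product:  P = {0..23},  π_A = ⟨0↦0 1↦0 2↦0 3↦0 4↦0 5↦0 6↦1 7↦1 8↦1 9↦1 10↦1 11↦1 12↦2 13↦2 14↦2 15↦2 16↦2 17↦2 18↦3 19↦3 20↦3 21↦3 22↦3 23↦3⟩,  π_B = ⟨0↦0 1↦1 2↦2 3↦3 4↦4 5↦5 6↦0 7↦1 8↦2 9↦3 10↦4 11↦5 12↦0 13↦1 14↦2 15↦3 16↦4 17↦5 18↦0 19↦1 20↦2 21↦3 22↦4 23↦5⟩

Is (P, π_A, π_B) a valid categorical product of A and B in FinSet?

|A|·|B| = 4·6 = 24;  |P| = 24
Check the pairing map k ↦ (π_A(k), π_B(k)):
  0 ↦ (0,0)
  1 ↦ (0,1)
  2 ↦ (0,2)
  3 ↦ (0,3)
  4 ↦ (0,4)
  5 ↦ (0,5)
  6 ↦ (1,0)
  7 ↦ (1,1)
  8 ↦ (1,2)
  9 ↦ (1,3)
  10 ↦ (1,4)
  11 ↦ (1,5)
  12 ↦ (2,0)
  13 ↦ (2,1)
  14 ↦ (2,2)
  15 ↦ (2,3)
  16 ↦ (2,4)
  17 ↦ (2,5)
  18 ↦ (3,0)
  19 ↦ (3,1)
  20 ↦ (3,2)
  21 ↦ (3,3)
  22 ↦ (3,4)
  23 ↦ (3,5)
distinct pairs in image: 24 / 24 needed
  → bijection onto A×B; projections well-typed.

Answer: VALID PRODUCT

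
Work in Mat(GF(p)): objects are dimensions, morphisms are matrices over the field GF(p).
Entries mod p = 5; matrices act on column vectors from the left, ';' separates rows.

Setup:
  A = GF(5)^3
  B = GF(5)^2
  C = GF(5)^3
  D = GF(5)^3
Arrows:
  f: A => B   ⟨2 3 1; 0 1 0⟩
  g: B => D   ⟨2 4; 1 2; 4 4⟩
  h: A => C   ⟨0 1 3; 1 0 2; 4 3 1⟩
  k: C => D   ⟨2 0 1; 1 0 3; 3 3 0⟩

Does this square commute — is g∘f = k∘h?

Answer: DOES NOT COMMUTE

Trace:
Along f;g (path 1):
  e0=(1,0,0) f=>(2,0) g=>(4,2,3)
  e1=(0,1,0) f=>(3,1) g=>(0,0,1)
  e2=(0,0,1) f=>(1,0) g=>(2,1,4)
  result₁ = ⟨4 0 2; 2 0 1; 3 1 4⟩
Along h;k (path 2):
  e0=(1,0,0) h=>(0,1,4) k=>(4,2,3)
  e1=(0,1,0) h=>(1,0,3) k=>(0,0,3)
  e2=(0,0,1) h=>(3,2,1) k=>(2,1,0)
  result₂ = ⟨4 0 2; 2 0 1; 3 3 0⟩
Equal? differ; not commutative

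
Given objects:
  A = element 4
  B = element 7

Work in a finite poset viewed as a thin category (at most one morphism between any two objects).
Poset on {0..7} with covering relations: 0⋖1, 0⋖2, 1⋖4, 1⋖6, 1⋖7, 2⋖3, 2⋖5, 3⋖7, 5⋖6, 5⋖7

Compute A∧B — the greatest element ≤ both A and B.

Common predecessors of 4,7: {0,1}
  0 ≤ 1
  1 ≤ 1
glb = 1

Answer: A∧B = 1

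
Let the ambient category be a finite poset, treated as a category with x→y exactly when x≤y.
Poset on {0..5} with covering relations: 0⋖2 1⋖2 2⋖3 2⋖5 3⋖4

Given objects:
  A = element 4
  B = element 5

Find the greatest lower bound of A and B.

Answer: A∧B = 2

Work:
Common predecessors of 4,5: {0,1,2}
  0 <= 2
  1 <= 2
  2 <= 2
glb = 2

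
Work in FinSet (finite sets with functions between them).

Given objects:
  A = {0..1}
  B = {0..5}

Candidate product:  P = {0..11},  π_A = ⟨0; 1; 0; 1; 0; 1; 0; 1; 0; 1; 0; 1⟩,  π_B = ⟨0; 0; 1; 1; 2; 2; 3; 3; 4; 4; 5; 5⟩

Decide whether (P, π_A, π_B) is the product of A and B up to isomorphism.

Answer: VALID PRODUCT

Work:
|A|·|B| = 2·6 = 12;  |P| = 12
Check the pairing map k ↦ (π_A(k), π_B(k)):
  0 -> (0,0)
  1 -> (1,0)
  2 -> (0,1)
  3 -> (1,1)
  4 -> (0,2)
  5 -> (1,2)
  6 -> (0,3)
  7 -> (1,3)
  8 -> (0,4)
  9 -> (1,4)
  10 -> (0,5)
  11 -> (1,5)
distinct pairs in image: 12 / 12 needed
  → bijection onto A×B; projections well-typed.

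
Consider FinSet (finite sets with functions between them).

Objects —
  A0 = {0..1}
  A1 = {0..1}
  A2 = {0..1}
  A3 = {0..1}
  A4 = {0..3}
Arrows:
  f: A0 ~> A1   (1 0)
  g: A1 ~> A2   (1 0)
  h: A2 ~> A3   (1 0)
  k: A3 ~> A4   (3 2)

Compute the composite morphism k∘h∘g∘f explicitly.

Answer: (2 3)

Derivation:
  0 f~>1 g~>0 h~>1 k~>2
  1 f~>0 g~>1 h~>0 k~>3
composite: (2 3)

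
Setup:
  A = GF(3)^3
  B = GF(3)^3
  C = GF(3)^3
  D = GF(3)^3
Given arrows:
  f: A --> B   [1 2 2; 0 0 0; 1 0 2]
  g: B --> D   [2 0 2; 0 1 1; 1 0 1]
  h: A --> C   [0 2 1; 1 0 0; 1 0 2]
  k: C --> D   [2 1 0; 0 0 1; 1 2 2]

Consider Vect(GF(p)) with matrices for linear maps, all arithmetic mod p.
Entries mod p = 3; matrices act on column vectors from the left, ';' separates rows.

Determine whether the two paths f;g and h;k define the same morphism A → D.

Along f;g (path 1):
  e0=(1,0,0) f-->(1,0,1) g-->(1,1,2)
  e1=(0,1,0) f-->(2,0,0) g-->(1,0,2)
  e2=(0,0,1) f-->(2,0,2) g-->(2,2,1)
  ⟦path⟧₁ = [1 1 2; 1 0 2; 2 2 1]
Along h;k (path 2):
  e0=(1,0,0) h-->(0,1,1) k-->(1,1,1)
  e1=(0,1,0) h-->(2,0,0) k-->(1,0,2)
  e2=(0,0,1) h-->(1,0,2) k-->(2,2,2)
  ⟦path⟧₂ = [1 1 2; 1 0 2; 1 2 2]
Equal? differ; not commutative

Answer: DOES NOT COMMUTE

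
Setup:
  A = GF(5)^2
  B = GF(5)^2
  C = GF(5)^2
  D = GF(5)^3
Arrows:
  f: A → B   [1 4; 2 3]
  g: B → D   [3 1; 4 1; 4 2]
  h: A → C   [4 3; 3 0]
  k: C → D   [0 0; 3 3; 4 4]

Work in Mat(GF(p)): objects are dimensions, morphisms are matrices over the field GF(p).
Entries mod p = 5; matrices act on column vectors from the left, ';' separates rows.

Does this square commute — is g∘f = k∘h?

Answer: COMMUTES

Trace:
1) trace f;g:
  e0=(1,0) f→(1,2) g→(0,1,3)
  e1=(0,1) f→(4,3) g→(0,4,2)
  composite₁ = [0 0; 1 4; 3 2]
2) trace h;k:
  e0=(1,0) h→(4,3) k→(0,1,3)
  e1=(0,1) h→(3,0) k→(0,4,2)
  composite₂ = [0 0; 1 4; 3 2]
Equal? same morphism ✓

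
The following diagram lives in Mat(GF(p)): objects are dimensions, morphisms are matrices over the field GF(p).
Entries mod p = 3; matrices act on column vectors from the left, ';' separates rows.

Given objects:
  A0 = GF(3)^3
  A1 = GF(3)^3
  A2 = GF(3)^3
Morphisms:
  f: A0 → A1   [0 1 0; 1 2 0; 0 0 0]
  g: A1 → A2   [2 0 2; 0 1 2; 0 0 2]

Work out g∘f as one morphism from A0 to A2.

  e0=⟨1,0,0⟩ f→⟨0,1,0⟩ g→⟨0,1,0⟩
  e1=⟨0,1,0⟩ f→⟨1,2,0⟩ g→⟨2,2,0⟩
  e2=⟨0,0,1⟩ f→⟨0,0,0⟩ g→⟨0,0,0⟩
result: [0 2 0; 1 2 0; 0 0 0]

Answer: [0 2 0; 1 2 0; 0 0 0]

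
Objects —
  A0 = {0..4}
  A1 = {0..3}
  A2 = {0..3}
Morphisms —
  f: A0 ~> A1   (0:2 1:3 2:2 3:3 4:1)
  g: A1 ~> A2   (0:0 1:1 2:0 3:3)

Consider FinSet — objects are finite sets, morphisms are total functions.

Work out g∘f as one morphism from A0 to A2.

Answer: (0:0 1:3 2:0 3:3 4:1)

Derivation:
  0 f~>2 g~>0
  1 f~>3 g~>3
  2 f~>2 g~>0
  3 f~>3 g~>3
  4 f~>1 g~>1
⟦path⟧: (0:0 1:3 2:0 3:3 4:1)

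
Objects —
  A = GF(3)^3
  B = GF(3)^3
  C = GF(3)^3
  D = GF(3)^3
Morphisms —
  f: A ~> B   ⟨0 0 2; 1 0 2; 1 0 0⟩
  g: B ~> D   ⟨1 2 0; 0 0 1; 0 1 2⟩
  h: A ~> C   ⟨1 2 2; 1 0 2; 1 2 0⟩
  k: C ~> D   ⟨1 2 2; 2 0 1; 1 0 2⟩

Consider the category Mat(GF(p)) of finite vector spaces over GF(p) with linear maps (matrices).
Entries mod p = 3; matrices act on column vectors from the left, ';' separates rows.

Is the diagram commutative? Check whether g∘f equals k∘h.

Answer: DOES NOT COMMUTE

Work:
1) trace f;g:
  e0=⟨1,0,0⟩ f~>⟨0,1,1⟩ g~>⟨2,1,0⟩
  e1=⟨0,1,0⟩ f~>⟨0,0,0⟩ g~>⟨0,0,0⟩
  e2=⟨0,0,1⟩ f~>⟨2,2,0⟩ g~>⟨0,0,2⟩
  result₁ = ⟨2 0 0; 1 0 0; 0 0 2⟩
2) trace h;k:
  e0=⟨1,0,0⟩ h~>⟨1,1,1⟩ k~>⟨2,0,0⟩
  e1=⟨0,1,0⟩ h~>⟨2,0,2⟩ k~>⟨0,0,0⟩
  e2=⟨0,0,1⟩ h~>⟨2,2,0⟩ k~>⟨0,1,2⟩
  result₂ = ⟨2 0 0; 0 0 1; 0 0 2⟩
Equal? distinct morphisms ✗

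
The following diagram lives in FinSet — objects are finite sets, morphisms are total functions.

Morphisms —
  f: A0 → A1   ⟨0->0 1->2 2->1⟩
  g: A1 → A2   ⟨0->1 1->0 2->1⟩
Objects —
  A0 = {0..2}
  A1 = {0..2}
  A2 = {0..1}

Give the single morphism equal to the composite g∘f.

  0 f→0 g→1
  1 f→2 g→1
  2 f→1 g→0
composite: ⟨0->1 1->1 2->0⟩

Answer: ⟨0->1 1->1 2->0⟩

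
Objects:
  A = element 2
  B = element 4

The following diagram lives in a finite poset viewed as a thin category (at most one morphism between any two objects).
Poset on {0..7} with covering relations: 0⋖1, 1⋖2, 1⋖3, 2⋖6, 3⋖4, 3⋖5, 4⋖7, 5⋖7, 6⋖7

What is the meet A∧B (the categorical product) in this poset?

Common predecessors of 2,4: {0,1}
  0 ⊑ 1
  1 ⊑ 1
glb = 1

Answer: A∧B = 1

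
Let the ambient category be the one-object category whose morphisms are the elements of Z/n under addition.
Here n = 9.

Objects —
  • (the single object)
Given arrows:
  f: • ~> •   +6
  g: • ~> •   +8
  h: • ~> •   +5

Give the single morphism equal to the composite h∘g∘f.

Answer: +1

Trace:
  0 +6≡6 +8≡5 +5≡1  (mod 9)
result: +1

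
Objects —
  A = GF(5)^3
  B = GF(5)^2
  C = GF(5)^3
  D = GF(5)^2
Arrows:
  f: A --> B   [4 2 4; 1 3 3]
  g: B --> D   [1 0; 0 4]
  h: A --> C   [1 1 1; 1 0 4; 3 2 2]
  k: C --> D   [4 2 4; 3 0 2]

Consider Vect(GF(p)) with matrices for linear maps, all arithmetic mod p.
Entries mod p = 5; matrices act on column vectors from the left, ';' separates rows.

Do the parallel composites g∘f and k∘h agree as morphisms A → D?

Answer: DOES NOT COMMUTE

Derivation:
Path 1 = f;g:
  e0=[1,0,0] f-->[4,1] g-->[4,4]
  e1=[0,1,0] f-->[2,3] g-->[2,2]
  e2=[0,0,1] f-->[4,3] g-->[4,2]
  ⟦path⟧₁ = [4 2 4; 4 2 2]
Path 2 = h;k:
  e0=[1,0,0] h-->[1,1,3] k-->[3,4]
  e1=[0,1,0] h-->[1,0,2] k-->[2,2]
  e2=[0,0,1] h-->[1,4,2] k-->[0,2]
  ⟦path⟧₂ = [3 2 0; 4 2 2]
Equal? differ; not commutative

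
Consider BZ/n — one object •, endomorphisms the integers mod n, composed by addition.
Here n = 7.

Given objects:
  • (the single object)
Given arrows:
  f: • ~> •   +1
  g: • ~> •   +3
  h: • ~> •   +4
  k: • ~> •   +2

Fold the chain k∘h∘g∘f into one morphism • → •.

  0 +1≡1 +3≡4 +4≡1 +2≡3  (mod 7)
⟦path⟧: +3

Answer: +3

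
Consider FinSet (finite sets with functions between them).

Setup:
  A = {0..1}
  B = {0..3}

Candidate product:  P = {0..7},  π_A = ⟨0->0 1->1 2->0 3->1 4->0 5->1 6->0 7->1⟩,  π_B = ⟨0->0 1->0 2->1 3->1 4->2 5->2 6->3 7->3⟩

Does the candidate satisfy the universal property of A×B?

Answer: VALID PRODUCT

Trace:
|A|·|B| = 2·4 = 8;  |P| = 8
Check the pairing map k ↦ (π_A(k), π_B(k)):
  0 -> (0,0)
  1 -> (1,0)
  2 -> (0,1)
  3 -> (1,1)
  4 -> (0,2)
  5 -> (1,2)
  6 -> (0,3)
  7 -> (1,3)
distinct pairs in image: 8 / 8 needed
  → bijection onto A×B; projections well-typed.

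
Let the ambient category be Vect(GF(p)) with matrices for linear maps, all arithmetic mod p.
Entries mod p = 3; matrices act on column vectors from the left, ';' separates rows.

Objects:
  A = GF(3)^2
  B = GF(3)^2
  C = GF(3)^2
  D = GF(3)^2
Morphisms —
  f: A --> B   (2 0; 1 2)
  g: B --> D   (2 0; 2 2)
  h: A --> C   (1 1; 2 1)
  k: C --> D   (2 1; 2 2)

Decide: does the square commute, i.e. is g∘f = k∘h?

Answer: COMMUTES

Work:
Path 1 = f;g:
  e0=(1,0) f-->(2,1) g-->(1,0)
  e1=(0,1) f-->(0,2) g-->(0,1)
  composite₁ = (1 0; 0 1)
Path 2 = h;k:
  e0=(1,0) h-->(1,2) k-->(1,0)
  e1=(0,1) h-->(1,1) k-->(0,1)
  composite₂ = (1 0; 0 1)
Equal? YES — commutes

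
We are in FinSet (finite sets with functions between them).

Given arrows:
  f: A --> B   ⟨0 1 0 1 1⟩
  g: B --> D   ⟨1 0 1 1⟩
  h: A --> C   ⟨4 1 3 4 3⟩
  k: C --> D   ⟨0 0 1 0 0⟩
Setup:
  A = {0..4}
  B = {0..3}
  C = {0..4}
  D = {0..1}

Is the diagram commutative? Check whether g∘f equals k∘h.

Along f;g (path 1):
  0 f-->0 g-->1
  1 f-->1 g-->0
  2 f-->0 g-->1
  3 f-->1 g-->0
  4 f-->1 g-->0
  ⟦path⟧₁ = ⟨1 0 1 0 0⟩
Along h;k (path 2):
  0 h-->4 k-->0
  1 h-->1 k-->0
  2 h-->3 k-->0
  3 h-->4 k-->0
  4 h-->3 k-->0
  ⟦path⟧₂ = ⟨0 0 0 0 0⟩
Equal? distinct morphisms ✗

Answer: DOES NOT COMMUTE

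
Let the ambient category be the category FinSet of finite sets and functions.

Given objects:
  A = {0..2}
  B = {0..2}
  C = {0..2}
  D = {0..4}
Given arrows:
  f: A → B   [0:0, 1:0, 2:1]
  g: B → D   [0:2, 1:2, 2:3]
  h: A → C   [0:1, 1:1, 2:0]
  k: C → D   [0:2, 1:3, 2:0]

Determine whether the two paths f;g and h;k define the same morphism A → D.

Answer: DOES NOT COMMUTE

Trace:
Path 1 = f;g:
  0 f→0 g→2
  1 f→0 g→2
  2 f→1 g→2
  result₁ = [0:2, 1:2, 2:2]
Path 2 = h;k:
  0 h→1 k→3
  1 h→1 k→3
  2 h→0 k→2
  result₂ = [0:3, 1:3, 2:2]
Equal? distinct morphisms ✗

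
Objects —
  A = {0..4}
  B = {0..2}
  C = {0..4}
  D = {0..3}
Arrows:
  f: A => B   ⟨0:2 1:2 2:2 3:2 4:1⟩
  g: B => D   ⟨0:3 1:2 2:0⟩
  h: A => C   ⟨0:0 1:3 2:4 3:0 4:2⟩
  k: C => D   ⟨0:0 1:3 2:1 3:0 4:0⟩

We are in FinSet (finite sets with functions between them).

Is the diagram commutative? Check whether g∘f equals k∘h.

Answer: DOES NOT COMMUTE

Trace:
Path 1 = f;g:
  0 f=>2 g=>0
  1 f=>2 g=>0
  2 f=>2 g=>0
  3 f=>2 g=>0
  4 f=>1 g=>2
  ⟦path⟧₁ = ⟨0:0 1:0 2:0 3:0 4:2⟩
Path 2 = h;k:
  0 h=>0 k=>0
  1 h=>3 k=>0
  2 h=>4 k=>0
  3 h=>0 k=>0
  4 h=>2 k=>1
  ⟦path⟧₂ = ⟨0:0 1:0 2:0 3:0 4:1⟩
Equal? differ; not commutative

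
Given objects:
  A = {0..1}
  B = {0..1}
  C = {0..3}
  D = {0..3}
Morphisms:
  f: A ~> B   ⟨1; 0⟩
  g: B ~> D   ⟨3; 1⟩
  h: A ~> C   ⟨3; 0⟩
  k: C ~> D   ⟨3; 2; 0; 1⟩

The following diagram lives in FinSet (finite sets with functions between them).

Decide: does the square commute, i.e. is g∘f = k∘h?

Answer: COMMUTES

Derivation:
Path 1 = f;g:
  0 f~>1 g~>1
  1 f~>0 g~>3
  composite₁ = ⟨1; 3⟩
Path 2 = h;k:
  0 h~>3 k~>1
  1 h~>0 k~>3
  composite₂ = ⟨1; 3⟩
Equal? equal; square commutes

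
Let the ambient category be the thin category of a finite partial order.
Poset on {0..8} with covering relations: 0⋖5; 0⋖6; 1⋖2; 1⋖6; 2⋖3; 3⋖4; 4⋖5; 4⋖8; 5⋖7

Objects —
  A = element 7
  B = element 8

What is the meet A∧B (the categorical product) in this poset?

{x : x≤A ∧ x≤B} = {1,2,3,4}  (A=7, B=8)
  1 ≤ 4
  2 ≤ 4
  3 ≤ 4
  4 ≤ 4
glb = 4

Answer: A∧B = 4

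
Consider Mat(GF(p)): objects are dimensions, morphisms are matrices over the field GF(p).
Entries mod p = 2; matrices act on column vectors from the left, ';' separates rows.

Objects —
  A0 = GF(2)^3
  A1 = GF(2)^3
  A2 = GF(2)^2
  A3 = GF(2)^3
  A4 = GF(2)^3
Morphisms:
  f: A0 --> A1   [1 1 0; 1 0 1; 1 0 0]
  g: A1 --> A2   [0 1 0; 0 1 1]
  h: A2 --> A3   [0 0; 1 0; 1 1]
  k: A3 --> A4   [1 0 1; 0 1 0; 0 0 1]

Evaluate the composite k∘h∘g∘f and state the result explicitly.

Answer: [1 0 0; 1 0 1; 1 0 0]

Trace:
  e0=[1,0,0] f-->[1,1,1] g-->[1,0] h-->[0,1,1] k-->[1,1,1]
  e1=[0,1,0] f-->[1,0,0] g-->[0,0] h-->[0,0,0] k-->[0,0,0]
  e2=[0,0,1] f-->[0,1,0] g-->[1,1] h-->[0,1,0] k-->[0,1,0]
⟦path⟧: [1 0 0; 1 0 1; 1 0 0]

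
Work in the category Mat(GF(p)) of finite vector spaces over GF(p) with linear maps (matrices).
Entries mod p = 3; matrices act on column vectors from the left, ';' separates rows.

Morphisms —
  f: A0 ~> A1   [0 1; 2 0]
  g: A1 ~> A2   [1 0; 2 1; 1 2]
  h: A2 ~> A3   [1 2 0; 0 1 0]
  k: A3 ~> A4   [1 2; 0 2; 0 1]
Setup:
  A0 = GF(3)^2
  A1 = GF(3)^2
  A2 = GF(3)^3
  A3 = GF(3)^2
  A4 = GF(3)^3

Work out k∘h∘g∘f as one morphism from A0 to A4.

  e0=⟨1,0⟩ f~>⟨0,2⟩ g~>⟨0,2,1⟩ h~>⟨1,2⟩ k~>⟨2,1,2⟩
  e1=⟨0,1⟩ f~>⟨1,0⟩ g~>⟨1,2,1⟩ h~>⟨2,2⟩ k~>⟨0,1,2⟩
⟦path⟧: [2 0; 1 1; 2 2]

Answer: [2 0; 1 1; 2 2]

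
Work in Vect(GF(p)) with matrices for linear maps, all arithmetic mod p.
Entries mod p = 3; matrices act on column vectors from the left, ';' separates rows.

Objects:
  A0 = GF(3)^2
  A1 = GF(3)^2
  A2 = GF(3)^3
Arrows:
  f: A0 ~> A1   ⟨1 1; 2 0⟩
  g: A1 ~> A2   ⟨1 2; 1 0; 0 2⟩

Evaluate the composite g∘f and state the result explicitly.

Answer: ⟨2 1; 1 1; 1 0⟩

Work:
  e0=⟨1,0⟩ f~>⟨1,2⟩ g~>⟨2,1,1⟩
  e1=⟨0,1⟩ f~>⟨1,0⟩ g~>⟨1,1,0⟩
⟦path⟧: ⟨2 1; 1 1; 1 0⟩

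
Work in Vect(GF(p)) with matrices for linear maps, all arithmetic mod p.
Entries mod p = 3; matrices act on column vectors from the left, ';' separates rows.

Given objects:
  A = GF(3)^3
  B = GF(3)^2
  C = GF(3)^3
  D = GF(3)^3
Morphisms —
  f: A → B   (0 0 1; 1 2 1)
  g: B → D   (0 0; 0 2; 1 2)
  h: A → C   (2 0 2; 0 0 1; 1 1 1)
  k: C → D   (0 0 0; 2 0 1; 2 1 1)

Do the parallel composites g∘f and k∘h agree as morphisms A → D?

Path 1 = f;g:
  e0=[1,0,0] f→[0,1] g→[0,2,2]
  e1=[0,1,0] f→[0,2] g→[0,1,1]
  e2=[0,0,1] f→[1,1] g→[0,2,0]
  ⟦path⟧₁ = (0 0 0; 2 1 2; 2 1 0)
Path 2 = h;k:
  e0=[1,0,0] h→[2,0,1] k→[0,2,2]
  e1=[0,1,0] h→[0,0,1] k→[0,1,1]
  e2=[0,0,1] h→[2,1,1] k→[0,2,0]
  ⟦path⟧₂ = (0 0 0; 2 1 2; 2 1 0)
Equal? same morphism ✓

Answer: COMMUTES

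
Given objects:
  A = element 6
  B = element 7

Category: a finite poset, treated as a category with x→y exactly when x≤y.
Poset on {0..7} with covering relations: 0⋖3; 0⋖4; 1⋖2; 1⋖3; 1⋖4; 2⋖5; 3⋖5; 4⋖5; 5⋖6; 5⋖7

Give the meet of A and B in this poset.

Lower bounds of A=6 and B=7: {0,1,2,3,4,5}
  0 <= 5
  1 <= 5
  2 <= 5
  3 <= 5
  4 <= 5
  5 <= 5
glb = 5

Answer: A∧B = 5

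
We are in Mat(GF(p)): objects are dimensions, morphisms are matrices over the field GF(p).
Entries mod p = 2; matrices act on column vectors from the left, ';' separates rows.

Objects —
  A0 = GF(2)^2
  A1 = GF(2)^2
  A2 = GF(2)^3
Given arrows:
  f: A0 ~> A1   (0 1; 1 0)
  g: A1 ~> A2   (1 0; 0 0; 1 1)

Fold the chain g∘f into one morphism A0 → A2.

  e0=⟨1,0⟩ f~>⟨0,1⟩ g~>⟨0,0,1⟩
  e1=⟨0,1⟩ f~>⟨1,0⟩ g~>⟨1,0,1⟩
composite: (0 1; 0 0; 1 1)

Answer: (0 1; 0 0; 1 1)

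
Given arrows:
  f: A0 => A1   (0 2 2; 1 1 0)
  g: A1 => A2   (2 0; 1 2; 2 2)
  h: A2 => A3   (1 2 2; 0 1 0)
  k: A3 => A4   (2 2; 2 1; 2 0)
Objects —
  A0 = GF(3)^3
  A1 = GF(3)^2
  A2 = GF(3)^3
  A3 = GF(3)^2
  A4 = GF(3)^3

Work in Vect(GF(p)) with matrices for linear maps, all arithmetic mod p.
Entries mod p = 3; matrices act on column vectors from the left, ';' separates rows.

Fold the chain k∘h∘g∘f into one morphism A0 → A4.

  e0=(1,0,0) f=>(0,1) g=>(0,2,2) h=>(2,2) k=>(2,0,1)
  e1=(0,1,0) f=>(2,1) g=>(1,1,0) h=>(0,1) k=>(2,1,0)
  e2=(0,0,1) f=>(2,0) g=>(1,2,1) h=>(1,2) k=>(0,1,2)
composite: (2 2 0; 0 1 1; 1 0 2)

Answer: (2 2 0; 0 1 1; 1 0 2)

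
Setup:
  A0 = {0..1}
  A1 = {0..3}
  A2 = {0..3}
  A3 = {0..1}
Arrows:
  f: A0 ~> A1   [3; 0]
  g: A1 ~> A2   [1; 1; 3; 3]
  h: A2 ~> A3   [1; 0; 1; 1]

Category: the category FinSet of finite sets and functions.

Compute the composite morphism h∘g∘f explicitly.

Answer: [1; 0]

Trace:
  0 f~>3 g~>3 h~>1
  1 f~>0 g~>1 h~>0
result: [1; 0]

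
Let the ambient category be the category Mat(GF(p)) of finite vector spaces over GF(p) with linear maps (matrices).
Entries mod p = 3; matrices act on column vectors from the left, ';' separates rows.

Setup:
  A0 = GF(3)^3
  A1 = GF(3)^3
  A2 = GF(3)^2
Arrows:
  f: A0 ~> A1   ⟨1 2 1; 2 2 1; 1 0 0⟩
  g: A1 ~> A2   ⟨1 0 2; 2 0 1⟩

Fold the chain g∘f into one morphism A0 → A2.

  e0=(1,0,0) f~>(1,2,1) g~>(0,0)
  e1=(0,1,0) f~>(2,2,0) g~>(2,1)
  e2=(0,0,1) f~>(1,1,0) g~>(1,2)
⟦path⟧: ⟨0 2 1; 0 1 2⟩

Answer: ⟨0 2 1; 0 1 2⟩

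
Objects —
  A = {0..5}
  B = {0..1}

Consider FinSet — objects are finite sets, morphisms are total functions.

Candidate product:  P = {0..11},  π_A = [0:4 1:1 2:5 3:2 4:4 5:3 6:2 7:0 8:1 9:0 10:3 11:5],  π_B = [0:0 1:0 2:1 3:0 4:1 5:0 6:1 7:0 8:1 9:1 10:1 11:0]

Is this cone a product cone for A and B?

|A|·|B| = 6·2 = 12;  |P| = 12
Check the pairing map k ↦ (π_A(k), π_B(k)):
  0 : (4,0)
  1 : (1,0)
  2 : (5,1)
  3 : (2,0)
  4 : (4,1)
  5 : (3,0)
  6 : (2,1)
  7 : (0,0)
  8 : (1,1)
  9 : (0,1)
  10 : (3,1)
  11 : (5,0)
distinct pairs in image: 12 / 12 needed
  → bijection onto A×B; projections well-typed.

Answer: VALID PRODUCT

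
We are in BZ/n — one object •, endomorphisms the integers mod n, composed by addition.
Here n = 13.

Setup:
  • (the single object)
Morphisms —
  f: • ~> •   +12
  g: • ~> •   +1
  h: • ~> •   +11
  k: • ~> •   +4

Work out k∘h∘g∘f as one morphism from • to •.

Answer: +2

Derivation:
  0 +12≡12 +1≡0 +11≡11 +4≡2  (mod 13)
composite: +2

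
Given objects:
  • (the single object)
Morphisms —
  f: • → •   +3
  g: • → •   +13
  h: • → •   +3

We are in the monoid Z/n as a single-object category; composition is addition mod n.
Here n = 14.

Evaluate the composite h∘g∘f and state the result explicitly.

Answer: +5

Derivation:
  0 +3≡3 +13≡2 +3≡5  (mod 14)
⟦path⟧: +5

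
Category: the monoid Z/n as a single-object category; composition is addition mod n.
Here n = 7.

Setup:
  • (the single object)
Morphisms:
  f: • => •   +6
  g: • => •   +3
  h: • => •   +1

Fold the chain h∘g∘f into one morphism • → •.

  0 +6≡6 +3≡2 +1≡3  (mod 7)
⟦path⟧: +3

Answer: +3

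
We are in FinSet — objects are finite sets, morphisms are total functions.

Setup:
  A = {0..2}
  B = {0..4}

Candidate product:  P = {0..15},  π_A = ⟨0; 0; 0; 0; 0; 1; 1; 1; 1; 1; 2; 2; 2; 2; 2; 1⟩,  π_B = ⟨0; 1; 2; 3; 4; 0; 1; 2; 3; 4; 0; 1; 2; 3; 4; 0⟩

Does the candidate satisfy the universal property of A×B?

Answer: NOT A VALID PRODUCT — |P|=16 ≠ |A|·|B|=15

Work:
|A|·|B| = 3·5 = 15;  |P| = 16
  → cardinalities differ; no bijection possible.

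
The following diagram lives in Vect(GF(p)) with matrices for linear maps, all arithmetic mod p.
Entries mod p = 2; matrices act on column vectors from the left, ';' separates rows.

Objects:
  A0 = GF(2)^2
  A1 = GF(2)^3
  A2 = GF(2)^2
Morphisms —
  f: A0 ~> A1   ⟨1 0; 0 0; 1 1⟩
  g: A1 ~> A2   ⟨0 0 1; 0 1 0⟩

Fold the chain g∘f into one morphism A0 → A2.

Answer: ⟨1 1; 0 0⟩

Work:
  e0=(1,0) f~>(1,0,1) g~>(1,0)
  e1=(0,1) f~>(0,0,1) g~>(1,0)
result: ⟨1 1; 0 0⟩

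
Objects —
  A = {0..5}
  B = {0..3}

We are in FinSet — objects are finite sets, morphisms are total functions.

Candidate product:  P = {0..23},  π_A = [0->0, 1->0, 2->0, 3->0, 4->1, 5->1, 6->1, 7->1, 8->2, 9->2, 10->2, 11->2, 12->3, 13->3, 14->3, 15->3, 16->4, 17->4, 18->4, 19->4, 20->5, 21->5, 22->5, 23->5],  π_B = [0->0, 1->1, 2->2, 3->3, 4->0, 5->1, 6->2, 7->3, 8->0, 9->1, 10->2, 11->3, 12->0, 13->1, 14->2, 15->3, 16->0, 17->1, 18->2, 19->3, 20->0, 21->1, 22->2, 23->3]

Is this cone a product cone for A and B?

Answer: VALID PRODUCT

Derivation:
|A|·|B| = 6·4 = 24;  |P| = 24
Check the pairing map k ↦ (π_A(k), π_B(k)):
  0 -> (0,0)
  1 -> (0,1)
  2 -> (0,2)
  3 -> (0,3)
  4 -> (1,0)
  5 -> (1,1)
  6 -> (1,2)
  7 -> (1,3)
  8 -> (2,0)
  9 -> (2,1)
  10 -> (2,2)
  11 -> (2,3)
  12 -> (3,0)
  13 -> (3,1)
  14 -> (3,2)
  15 -> (3,3)
  16 -> (4,0)
  17 -> (4,1)
  18 -> (4,2)
  19 -> (4,3)
  20 -> (5,0)
  21 -> (5,1)
  22 -> (5,2)
  23 -> (5,3)
distinct pairs in image: 24 / 24 needed
  → bijection onto A×B; projections well-typed.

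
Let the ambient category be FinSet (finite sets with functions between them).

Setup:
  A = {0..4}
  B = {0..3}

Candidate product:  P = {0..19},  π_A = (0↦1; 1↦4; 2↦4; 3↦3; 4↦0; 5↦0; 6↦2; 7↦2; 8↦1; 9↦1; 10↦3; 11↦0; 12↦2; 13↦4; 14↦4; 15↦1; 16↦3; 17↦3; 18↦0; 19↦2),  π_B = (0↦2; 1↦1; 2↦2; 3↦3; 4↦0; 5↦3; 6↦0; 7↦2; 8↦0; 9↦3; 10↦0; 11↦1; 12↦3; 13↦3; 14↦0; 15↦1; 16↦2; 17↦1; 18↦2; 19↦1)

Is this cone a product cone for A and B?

|A|·|B| = 5·4 = 20;  |P| = 20
Check the pairing map k ↦ (π_A(k), π_B(k)):
  0 ↦ (1,2)
  1 ↦ (4,1)
  2 ↦ (4,2)
  3 ↦ (3,3)
  4 ↦ (0,0)
  5 ↦ (0,3)
  6 ↦ (2,0)
  7 ↦ (2,2)
  8 ↦ (1,0)
  9 ↦ (1,3)
  10 ↦ (3,0)
  11 ↦ (0,1)
  12 ↦ (2,3)
  13 ↦ (4,3)
  14 ↦ (4,0)
  15 ↦ (1,1)
  16 ↦ (3,2)
  17 ↦ (3,1)
  18 ↦ (0,2)
  19 ↦ (2,1)
distinct pairs in image: 20 / 20 needed
  → bijection onto A×B; projections well-typed.

Answer: VALID PRODUCT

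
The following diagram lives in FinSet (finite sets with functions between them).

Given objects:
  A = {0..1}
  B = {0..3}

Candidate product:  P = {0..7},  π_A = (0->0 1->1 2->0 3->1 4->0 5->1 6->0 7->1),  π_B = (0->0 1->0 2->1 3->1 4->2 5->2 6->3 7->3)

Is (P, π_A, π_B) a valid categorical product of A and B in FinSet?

Answer: VALID PRODUCT

Work:
|A|·|B| = 2·4 = 8;  |P| = 8
Check the pairing map k ↦ (π_A(k), π_B(k)):
  0 -> (0,0)
  1 -> (1,0)
  2 -> (0,1)
  3 -> (1,1)
  4 -> (0,2)
  5 -> (1,2)
  6 -> (0,3)
  7 -> (1,3)
distinct pairs in image: 8 / 8 needed
  → bijection onto A×B; projections well-typed.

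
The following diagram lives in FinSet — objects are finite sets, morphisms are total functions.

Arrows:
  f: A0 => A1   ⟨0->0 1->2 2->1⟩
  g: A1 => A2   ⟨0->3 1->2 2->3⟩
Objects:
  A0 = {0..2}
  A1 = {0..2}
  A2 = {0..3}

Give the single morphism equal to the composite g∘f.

Answer: ⟨0->3 1->3 2->2⟩

Trace:
  0 f=>0 g=>3
  1 f=>2 g=>3
  2 f=>1 g=>2
composite: ⟨0->3 1->3 2->2⟩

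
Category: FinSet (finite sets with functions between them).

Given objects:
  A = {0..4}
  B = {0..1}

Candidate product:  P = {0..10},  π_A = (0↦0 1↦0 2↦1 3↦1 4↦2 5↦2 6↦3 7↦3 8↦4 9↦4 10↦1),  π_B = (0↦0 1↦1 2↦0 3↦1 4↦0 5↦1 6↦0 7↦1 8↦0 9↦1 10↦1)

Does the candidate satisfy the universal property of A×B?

Answer: NOT A VALID PRODUCT — |P|=11 ≠ |A|·|B|=10

Trace:
|A|·|B| = 5·2 = 10;  |P| = 11
  → cardinalities differ; no bijection possible.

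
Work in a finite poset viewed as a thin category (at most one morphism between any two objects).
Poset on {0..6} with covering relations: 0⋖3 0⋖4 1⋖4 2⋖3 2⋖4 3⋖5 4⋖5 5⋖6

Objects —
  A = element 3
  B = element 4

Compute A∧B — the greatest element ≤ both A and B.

Lower bounds of A=3 and B=4: {0,2}
  maximal lower bounds 0 and 2 are incomparable: neither 0<=2 nor 2<=0
→ no greatest lower bound exists

Answer: NO MEET EXISTS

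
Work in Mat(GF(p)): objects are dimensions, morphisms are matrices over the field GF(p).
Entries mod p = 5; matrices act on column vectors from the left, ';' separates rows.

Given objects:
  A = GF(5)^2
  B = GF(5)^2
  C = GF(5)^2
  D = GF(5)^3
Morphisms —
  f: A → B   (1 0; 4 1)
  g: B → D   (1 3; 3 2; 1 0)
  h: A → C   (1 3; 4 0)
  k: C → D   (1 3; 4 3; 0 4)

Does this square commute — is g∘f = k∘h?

Answer: COMMUTES

Derivation:
Path 1 = f;g:
  e0=⟨1,0⟩ f→⟨1,4⟩ g→⟨3,1,1⟩
  e1=⟨0,1⟩ f→⟨0,1⟩ g→⟨3,2,0⟩
  composite₁ = (3 3; 1 2; 1 0)
Path 2 = h;k:
  e0=⟨1,0⟩ h→⟨1,4⟩ k→⟨3,1,1⟩
  e1=⟨0,1⟩ h→⟨3,0⟩ k→⟨3,2,0⟩
  composite₂ = (3 3; 1 2; 1 0)
Equal? same morphism ✓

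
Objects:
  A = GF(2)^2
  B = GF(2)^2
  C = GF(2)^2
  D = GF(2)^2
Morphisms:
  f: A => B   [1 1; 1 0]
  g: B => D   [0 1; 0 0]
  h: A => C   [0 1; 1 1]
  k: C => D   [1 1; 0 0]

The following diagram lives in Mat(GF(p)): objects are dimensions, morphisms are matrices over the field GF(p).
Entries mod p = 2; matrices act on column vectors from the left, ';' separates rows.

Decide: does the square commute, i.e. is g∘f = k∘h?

Answer: COMMUTES

Derivation:
Path 1 = f;g:
  e0=(1,0) f=>(1,1) g=>(1,0)
  e1=(0,1) f=>(1,0) g=>(0,0)
  composite₁ = [1 0; 0 0]
Path 2 = h;k:
  e0=(1,0) h=>(0,1) k=>(1,0)
  e1=(0,1) h=>(1,1) k=>(0,0)
  composite₂ = [1 0; 0 0]
Equal? same morphism ✓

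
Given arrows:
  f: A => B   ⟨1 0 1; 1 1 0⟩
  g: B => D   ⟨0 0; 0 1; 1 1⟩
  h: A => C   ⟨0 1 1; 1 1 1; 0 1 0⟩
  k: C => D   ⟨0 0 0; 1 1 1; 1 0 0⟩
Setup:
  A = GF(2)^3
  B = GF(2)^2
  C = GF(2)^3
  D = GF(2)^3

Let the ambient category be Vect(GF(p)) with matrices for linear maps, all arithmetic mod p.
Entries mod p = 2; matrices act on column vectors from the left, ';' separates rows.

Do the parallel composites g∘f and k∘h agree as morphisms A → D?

Path 1 = f;g:
  e0=⟨1,0,0⟩ f=>⟨1,1⟩ g=>⟨0,1,0⟩
  e1=⟨0,1,0⟩ f=>⟨0,1⟩ g=>⟨0,1,1⟩
  e2=⟨0,0,1⟩ f=>⟨1,0⟩ g=>⟨0,0,1⟩
  composite₁ = ⟨0 0 0; 1 1 0; 0 1 1⟩
Path 2 = h;k:
  e0=⟨1,0,0⟩ h=>⟨0,1,0⟩ k=>⟨0,1,0⟩
  e1=⟨0,1,0⟩ h=>⟨1,1,1⟩ k=>⟨0,1,1⟩
  e2=⟨0,0,1⟩ h=>⟨1,1,0⟩ k=>⟨0,0,1⟩
  composite₂ = ⟨0 0 0; 1 1 0; 0 1 1⟩
Equal? YES — commutes

Answer: COMMUTES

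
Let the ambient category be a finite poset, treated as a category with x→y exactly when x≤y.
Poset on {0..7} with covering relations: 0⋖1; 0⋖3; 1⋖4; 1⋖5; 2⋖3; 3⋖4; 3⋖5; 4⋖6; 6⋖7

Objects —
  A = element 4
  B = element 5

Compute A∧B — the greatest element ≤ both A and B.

Lower bounds of A=4 and B=5: {0,1,2,3}
  maximal lower bounds 1 and 3 are incomparable: neither 1≤3 nor 3≤1
→ no greatest lower bound exists

Answer: NO MEET EXISTS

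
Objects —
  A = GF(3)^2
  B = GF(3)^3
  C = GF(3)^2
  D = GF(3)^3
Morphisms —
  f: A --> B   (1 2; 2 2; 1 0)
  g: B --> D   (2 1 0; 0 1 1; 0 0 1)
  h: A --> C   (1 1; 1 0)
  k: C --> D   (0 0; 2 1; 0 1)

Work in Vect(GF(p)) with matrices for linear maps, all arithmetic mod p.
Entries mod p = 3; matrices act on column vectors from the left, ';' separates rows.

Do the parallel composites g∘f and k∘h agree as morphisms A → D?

Path 1 = f;g:
  e0=[1,0] f-->[1,2,1] g-->[1,0,1]
  e1=[0,1] f-->[2,2,0] g-->[0,2,0]
  result₁ = (1 0; 0 2; 1 0)
Path 2 = h;k:
  e0=[1,0] h-->[1,1] k-->[0,0,1]
  e1=[0,1] h-->[1,0] k-->[0,2,0]
  result₂ = (0 0; 0 2; 1 0)
Equal? distinct morphisms ✗

Answer: DOES NOT COMMUTE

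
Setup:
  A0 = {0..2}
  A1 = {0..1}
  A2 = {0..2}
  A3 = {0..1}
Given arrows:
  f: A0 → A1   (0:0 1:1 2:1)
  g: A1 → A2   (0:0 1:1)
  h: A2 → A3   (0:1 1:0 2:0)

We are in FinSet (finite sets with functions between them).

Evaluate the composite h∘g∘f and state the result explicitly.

Answer: (0:1 1:0 2:0)

Derivation:
  0 f→0 g→0 h→1
  1 f→1 g→1 h→0
  2 f→1 g→1 h→0
⟦path⟧: (0:1 1:0 2:0)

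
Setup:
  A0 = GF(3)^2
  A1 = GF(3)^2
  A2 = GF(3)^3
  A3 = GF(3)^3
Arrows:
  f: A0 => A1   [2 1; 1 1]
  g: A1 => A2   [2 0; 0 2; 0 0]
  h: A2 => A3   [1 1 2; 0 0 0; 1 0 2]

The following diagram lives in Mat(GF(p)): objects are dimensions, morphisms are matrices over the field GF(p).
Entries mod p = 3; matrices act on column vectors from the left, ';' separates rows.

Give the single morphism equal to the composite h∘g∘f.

Answer: [0 1; 0 0; 1 2]

Work:
  e0=[1,0] f=>[2,1] g=>[1,2,0] h=>[0,0,1]
  e1=[0,1] f=>[1,1] g=>[2,2,0] h=>[1,0,2]
⟦path⟧: [0 1; 0 0; 1 2]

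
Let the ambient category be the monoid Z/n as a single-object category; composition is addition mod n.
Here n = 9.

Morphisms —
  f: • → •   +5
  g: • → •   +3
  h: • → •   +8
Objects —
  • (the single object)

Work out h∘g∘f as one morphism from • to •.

Answer: +7

Derivation:
  0 +5≡5 +3≡8 +8≡7  (mod 9)
composite: +7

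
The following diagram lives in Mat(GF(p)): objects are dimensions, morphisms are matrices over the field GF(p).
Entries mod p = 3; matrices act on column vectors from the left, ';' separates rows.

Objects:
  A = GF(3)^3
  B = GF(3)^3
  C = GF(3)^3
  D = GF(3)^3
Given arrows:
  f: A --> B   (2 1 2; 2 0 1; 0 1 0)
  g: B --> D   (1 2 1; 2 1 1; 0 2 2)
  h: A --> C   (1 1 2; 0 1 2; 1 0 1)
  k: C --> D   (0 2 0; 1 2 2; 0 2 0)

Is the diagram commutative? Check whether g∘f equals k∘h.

Answer: DOES NOT COMMUTE

Trace:
Path 1 = f;g:
  e0=[1,0,0] f-->[2,2,0] g-->[0,0,1]
  e1=[0,1,0] f-->[1,0,1] g-->[2,0,2]
  e2=[0,0,1] f-->[2,1,0] g-->[1,2,2]
  composite₁ = (0 2 1; 0 0 2; 1 2 2)
Path 2 = h;k:
  e0=[1,0,0] h-->[1,0,1] k-->[0,0,0]
  e1=[0,1,0] h-->[1,1,0] k-->[2,0,2]
  e2=[0,0,1] h-->[2,2,1] k-->[1,2,1]
  composite₂ = (0 2 1; 0 0 2; 0 2 1)
Equal? differ; not commutative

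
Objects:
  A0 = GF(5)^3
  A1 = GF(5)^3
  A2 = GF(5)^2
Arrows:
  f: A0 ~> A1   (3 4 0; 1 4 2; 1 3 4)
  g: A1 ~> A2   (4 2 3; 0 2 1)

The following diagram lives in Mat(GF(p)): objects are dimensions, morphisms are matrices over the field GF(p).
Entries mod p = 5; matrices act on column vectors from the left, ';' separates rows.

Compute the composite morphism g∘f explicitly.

  e0=[1,0,0] f~>[3,1,1] g~>[2,3]
  e1=[0,1,0] f~>[4,4,3] g~>[3,1]
  e2=[0,0,1] f~>[0,2,4] g~>[1,3]
⟦path⟧: (2 3 1; 3 1 3)

Answer: (2 3 1; 3 1 3)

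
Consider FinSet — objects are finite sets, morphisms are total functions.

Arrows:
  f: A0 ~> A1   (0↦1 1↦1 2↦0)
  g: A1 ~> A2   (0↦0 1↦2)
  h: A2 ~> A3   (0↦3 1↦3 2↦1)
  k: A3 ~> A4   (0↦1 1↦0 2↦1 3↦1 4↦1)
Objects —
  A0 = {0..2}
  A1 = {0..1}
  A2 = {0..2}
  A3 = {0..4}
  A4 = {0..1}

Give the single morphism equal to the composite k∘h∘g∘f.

  0 f~>1 g~>2 h~>1 k~>0
  1 f~>1 g~>2 h~>1 k~>0
  2 f~>0 g~>0 h~>3 k~>1
composite: (0↦0 1↦0 2↦1)

Answer: (0↦0 1↦0 2↦1)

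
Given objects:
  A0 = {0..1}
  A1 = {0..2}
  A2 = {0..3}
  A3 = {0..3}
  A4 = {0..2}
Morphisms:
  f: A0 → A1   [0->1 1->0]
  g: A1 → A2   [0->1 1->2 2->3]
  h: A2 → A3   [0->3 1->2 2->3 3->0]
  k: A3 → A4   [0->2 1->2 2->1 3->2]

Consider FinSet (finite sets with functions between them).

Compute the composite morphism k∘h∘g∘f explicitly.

Answer: [0->2 1->1]

Derivation:
  0 f→1 g→2 h→3 k→2
  1 f→0 g→1 h→2 k→1
result: [0->2 1->1]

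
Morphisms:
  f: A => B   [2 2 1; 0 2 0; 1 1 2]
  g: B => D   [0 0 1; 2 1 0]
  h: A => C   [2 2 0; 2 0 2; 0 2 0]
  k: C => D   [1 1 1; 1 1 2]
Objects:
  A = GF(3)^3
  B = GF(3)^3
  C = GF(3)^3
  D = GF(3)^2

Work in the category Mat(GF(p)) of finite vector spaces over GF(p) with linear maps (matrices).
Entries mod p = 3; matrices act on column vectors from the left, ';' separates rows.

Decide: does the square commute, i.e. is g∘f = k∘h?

Answer: COMMUTES

Work:
Along f;g (path 1):
  e0=⟨1,0,0⟩ f=>⟨2,0,1⟩ g=>⟨1,1⟩
  e1=⟨0,1,0⟩ f=>⟨2,2,1⟩ g=>⟨1,0⟩
  e2=⟨0,0,1⟩ f=>⟨1,0,2⟩ g=>⟨2,2⟩
  composite₁ = [1 1 2; 1 0 2]
Along h;k (path 2):
  e0=⟨1,0,0⟩ h=>⟨2,2,0⟩ k=>⟨1,1⟩
  e1=⟨0,1,0⟩ h=>⟨2,0,2⟩ k=>⟨1,0⟩
  e2=⟨0,0,1⟩ h=>⟨0,2,0⟩ k=>⟨2,2⟩
  composite₂ = [1 1 2; 1 0 2]
Equal? same morphism ✓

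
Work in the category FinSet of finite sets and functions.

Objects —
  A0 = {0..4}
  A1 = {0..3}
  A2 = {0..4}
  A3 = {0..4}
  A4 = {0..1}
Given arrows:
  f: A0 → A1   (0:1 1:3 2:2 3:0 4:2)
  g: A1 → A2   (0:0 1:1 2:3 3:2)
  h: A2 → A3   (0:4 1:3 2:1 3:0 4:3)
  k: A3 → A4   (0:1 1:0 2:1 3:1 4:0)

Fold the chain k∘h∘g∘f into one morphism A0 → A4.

Answer: (0:1 1:0 2:1 3:0 4:1)

Work:
  0 f→1 g→1 h→3 k→1
  1 f→3 g→2 h→1 k→0
  2 f→2 g→3 h→0 k→1
  3 f→0 g→0 h→4 k→0
  4 f→2 g→3 h→0 k→1
result: (0:1 1:0 2:1 3:0 4:1)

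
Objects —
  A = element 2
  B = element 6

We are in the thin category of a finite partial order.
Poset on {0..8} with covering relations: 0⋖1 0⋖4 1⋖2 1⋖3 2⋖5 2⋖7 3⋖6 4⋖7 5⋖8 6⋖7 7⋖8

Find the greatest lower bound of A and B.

Answer: A∧B = 1

Work:
Lower bounds of A=2 and B=6: {0,1}
  0 ≤ 1
  1 ≤ 1
glb = 1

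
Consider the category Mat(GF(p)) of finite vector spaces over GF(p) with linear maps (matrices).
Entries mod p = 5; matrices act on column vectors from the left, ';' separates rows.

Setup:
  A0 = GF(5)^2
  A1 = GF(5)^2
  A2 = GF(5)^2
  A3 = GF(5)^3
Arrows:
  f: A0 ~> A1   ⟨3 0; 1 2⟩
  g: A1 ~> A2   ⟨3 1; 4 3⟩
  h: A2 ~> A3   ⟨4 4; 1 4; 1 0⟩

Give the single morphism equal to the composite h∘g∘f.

  e0=[1,0] f~>[3,1] g~>[0,0] h~>[0,0,0]
  e1=[0,1] f~>[0,2] g~>[2,1] h~>[2,1,2]
result: ⟨0 2; 0 1; 0 2⟩

Answer: ⟨0 2; 0 1; 0 2⟩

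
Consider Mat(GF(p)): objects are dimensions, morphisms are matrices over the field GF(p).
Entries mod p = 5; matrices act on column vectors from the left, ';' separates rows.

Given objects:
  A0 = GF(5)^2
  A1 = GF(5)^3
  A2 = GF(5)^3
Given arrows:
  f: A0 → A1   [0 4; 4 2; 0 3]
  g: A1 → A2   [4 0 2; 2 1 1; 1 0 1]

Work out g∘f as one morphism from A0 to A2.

Answer: [0 2; 4 3; 0 2]

Derivation:
  e0=⟨1,0⟩ f→⟨0,4,0⟩ g→⟨0,4,0⟩
  e1=⟨0,1⟩ f→⟨4,2,3⟩ g→⟨2,3,2⟩
result: [0 2; 4 3; 0 2]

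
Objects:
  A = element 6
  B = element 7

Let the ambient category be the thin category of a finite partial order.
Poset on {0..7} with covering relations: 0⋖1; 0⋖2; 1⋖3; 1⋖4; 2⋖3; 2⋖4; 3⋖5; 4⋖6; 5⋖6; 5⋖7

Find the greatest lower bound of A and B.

Answer: A∧B = 5

Work:
Lower bounds of A=6 and B=7: {0,1,2,3,5}
  0 ⊑ 5
  1 ⊑ 5
  2 ⊑ 5
  3 ⊑ 5
  5 ⊑ 5
glb = 5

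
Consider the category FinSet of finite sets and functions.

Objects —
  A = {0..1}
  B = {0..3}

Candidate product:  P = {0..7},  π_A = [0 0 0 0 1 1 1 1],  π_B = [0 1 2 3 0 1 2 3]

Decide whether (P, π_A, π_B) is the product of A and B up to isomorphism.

|A|·|B| = 2·4 = 8;  |P| = 8
Check the pairing map k ↦ (π_A(k), π_B(k)):
  0 : (0,0)
  1 : (0,1)
  2 : (0,2)
  3 : (0,3)
  4 : (1,0)
  5 : (1,1)
  6 : (1,2)
  7 : (1,3)
distinct pairs in image: 8 / 8 needed
  → bijection onto A×B; projections well-typed.

Answer: VALID PRODUCT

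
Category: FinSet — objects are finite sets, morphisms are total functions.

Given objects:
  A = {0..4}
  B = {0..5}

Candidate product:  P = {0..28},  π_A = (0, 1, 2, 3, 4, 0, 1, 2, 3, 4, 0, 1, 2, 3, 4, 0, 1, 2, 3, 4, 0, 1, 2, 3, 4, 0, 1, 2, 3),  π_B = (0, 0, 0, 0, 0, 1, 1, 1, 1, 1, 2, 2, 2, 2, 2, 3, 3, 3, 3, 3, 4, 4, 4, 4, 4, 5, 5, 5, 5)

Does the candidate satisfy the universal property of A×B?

Answer: NOT A VALID PRODUCT — |P|=29 ≠ |A|·|B|=30

Derivation:
|A|·|B| = 5·6 = 30;  |P| = 29
  → cardinalities differ; no bijection possible.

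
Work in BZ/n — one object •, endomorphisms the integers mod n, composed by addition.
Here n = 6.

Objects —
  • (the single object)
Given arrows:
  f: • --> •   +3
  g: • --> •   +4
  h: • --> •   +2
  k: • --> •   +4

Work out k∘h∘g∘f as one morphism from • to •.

  0 +3≡3 +4≡1 +2≡3 +4≡1  (mod 6)
result: +1

Answer: +1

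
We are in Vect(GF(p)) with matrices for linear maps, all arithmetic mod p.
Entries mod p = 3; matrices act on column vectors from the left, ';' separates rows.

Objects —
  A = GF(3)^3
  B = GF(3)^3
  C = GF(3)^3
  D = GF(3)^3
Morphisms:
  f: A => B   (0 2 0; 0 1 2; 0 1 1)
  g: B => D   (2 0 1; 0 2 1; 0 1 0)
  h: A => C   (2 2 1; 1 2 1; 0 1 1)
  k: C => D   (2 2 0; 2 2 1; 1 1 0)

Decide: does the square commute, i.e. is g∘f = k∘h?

Path 1 = f;g:
  e0=[1,0,0] f=>[0,0,0] g=>[0,0,0]
  e1=[0,1,0] f=>[2,1,1] g=>[2,0,1]
  e2=[0,0,1] f=>[0,2,1] g=>[1,2,2]
  result₁ = (0 2 1; 0 0 2; 0 1 2)
Path 2 = h;k:
  e0=[1,0,0] h=>[2,1,0] k=>[0,0,0]
  e1=[0,1,0] h=>[2,2,1] k=>[2,0,1]
  e2=[0,0,1] h=>[1,1,1] k=>[1,2,2]
  result₂ = (0 2 1; 0 0 2; 0 1 2)
Equal? YES — commutes

Answer: COMMUTES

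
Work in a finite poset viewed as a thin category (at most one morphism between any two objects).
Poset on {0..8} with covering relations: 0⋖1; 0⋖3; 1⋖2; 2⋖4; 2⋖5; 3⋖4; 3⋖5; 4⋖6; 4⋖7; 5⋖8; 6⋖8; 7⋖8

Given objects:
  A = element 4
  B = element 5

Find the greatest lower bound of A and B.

Common predecessors of 4,5: {0,1,2,3}
  maximal lower bounds 2 and 3 are incomparable: neither 2≤3 nor 3≤2
→ no greatest lower bound exists

Answer: NO MEET EXISTS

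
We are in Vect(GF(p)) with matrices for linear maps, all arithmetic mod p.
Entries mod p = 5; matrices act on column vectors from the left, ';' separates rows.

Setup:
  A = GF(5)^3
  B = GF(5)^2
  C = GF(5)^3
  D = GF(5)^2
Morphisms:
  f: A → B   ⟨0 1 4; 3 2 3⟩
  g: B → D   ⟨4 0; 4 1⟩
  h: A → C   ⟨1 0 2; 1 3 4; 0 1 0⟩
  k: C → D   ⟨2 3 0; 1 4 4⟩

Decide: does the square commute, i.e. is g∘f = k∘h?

1) trace f;g:
  e0=[1,0,0] f→[0,3] g→[0,3]
  e1=[0,1,0] f→[1,2] g→[4,1]
  e2=[0,0,1] f→[4,3] g→[1,4]
  composite₁ = ⟨0 4 1; 3 1 4⟩
2) trace h;k:
  e0=[1,0,0] h→[1,1,0] k→[0,0]
  e1=[0,1,0] h→[0,3,1] k→[4,1]
  e2=[0,0,1] h→[2,4,0] k→[1,3]
  composite₂ = ⟨0 4 1; 0 1 3⟩
Equal? distinct morphisms ✗

Answer: DOES NOT COMMUTE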